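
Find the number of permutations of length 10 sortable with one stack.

16796

By Knuth's characterisation, the stack-sortable permutations of length 10 are the 231-avoiders, numbering C_10.
C_10 = C(20,10)/11 = 184756/11 = 16796.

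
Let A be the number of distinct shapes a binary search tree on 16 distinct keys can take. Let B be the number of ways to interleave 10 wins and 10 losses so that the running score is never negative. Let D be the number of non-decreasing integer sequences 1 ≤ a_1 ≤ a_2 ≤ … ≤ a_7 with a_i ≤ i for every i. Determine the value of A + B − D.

Rooted binary trees with 16 nodes (each child slot possibly empty) number C_16. So A = C_16 = 35357670.
Ballot sequences with n votes each where one side never trails are Dyck words, counted by C_n; here n = 10. So B = C_10 = 16796.
Such sub-staircase sequences of length n are counted by C_n; here n = 7. So D = C_7 = 429.
A + B − D = 35357670 + 16796 − 429 = 35374037.

35374037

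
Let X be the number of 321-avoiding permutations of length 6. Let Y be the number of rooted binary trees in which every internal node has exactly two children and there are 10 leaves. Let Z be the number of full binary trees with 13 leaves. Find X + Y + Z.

213006

Permutations of [n] avoiding any single length-3 pattern are counted by C_n; here n = 6. So X = C_6 = 132.
A full binary tree with L leaves has L−1 internal nodes and is counted by C_{L−1}; L = 10 gives C_9. So Y = C_9 = 4862.
A full binary tree with L leaves has L−1 internal nodes and is counted by C_{L−1}; L = 13 gives C_12. So Z = C_12 = 208012.
X + Y + Z = 132 + 4862 + 208012 = 213006.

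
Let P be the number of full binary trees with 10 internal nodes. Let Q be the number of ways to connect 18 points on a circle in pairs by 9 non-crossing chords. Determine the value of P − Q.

11934

Full binary trees with n internal nodes are counted by C_n; here n = 10. So P = C_10 = 16796.
Pairing 18 circle points by 9 non-crossing chords gives C_9 matchings. So Q = C_9 = 4862.
P − Q = 16796 − 4862 = 11934.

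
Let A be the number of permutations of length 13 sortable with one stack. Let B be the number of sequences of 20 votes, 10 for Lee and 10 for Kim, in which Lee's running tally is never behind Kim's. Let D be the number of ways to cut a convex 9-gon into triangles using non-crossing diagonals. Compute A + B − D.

759267

By Knuth's characterisation, the stack-sortable permutations of length 13 are the 231-avoiders, numbering C_13. So A = C_13 = 742900.
Reading a vote for the leader as '(' and for the other as ')' turns such a sequence into a balanced string of 10 pairs, so the count is C_10. So B = C_10 = 16796.
Triangulations of a convex m-gon are counted by C_{m−2}; with m = 9 this is C_7. So D = C_7 = 429.
A + B − D = 742900 + 16796 − 429 = 759267.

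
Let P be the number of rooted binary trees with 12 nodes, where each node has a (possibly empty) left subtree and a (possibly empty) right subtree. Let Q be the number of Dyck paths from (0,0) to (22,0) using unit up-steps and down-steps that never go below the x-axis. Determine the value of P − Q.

Rooted binary trees with 12 nodes (each child slot possibly empty) number C_12. So P = C_12 = 208012.
A Dyck path with 11 up-steps and 11 down-steps has semilength 11, so there are C_11 of them. So Q = C_11 = 58786.
P − Q = 208012 − 58786 = 149226.

149226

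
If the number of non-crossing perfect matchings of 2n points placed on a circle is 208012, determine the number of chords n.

12

Non-crossing pairings of 2n points on a circle are counted by C_n. The Catalan number equal to 208012 is C_12.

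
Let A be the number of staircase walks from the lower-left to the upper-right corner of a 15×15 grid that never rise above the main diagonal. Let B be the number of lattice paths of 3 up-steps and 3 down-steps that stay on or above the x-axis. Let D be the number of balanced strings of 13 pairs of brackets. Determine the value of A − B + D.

Monotone paths in an n×n grid that stay weakly below the diagonal are counted by C_n; here n = 15. So A = C_15 = 9694845.
A Dyck path with 3 up-steps and 3 down-steps has semilength 3, so there are C_3 of them. So B = C_3 = 5.
Balanced strings of n pairs of brackets are counted by C_n; here n = 13. So D = C_13 = 742900.
A − B + D = 9694845 − 5 + 742900 = 10437740.

10437740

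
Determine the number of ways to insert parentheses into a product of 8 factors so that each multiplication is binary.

429

Parenthesizations of m factors correspond to full binary trees with m leaves, counted by C_{m−1}; m = 8 gives C_7.
C_7 = C(14,7)/8 = 3432/8 = 429.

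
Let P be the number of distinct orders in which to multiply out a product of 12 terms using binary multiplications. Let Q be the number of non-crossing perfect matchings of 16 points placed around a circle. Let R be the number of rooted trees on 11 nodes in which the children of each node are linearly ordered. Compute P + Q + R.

77012

Ways to associate a product of 12 factors correspond to binary trees on 12 leaves, so the count is C_11. So P = C_11 = 58786.
Pairing 16 circle points by 8 non-crossing chords gives C_8 matchings. So Q = C_8 = 1430.
Rooted ordered (plane) trees on m nodes have m−1 edges and are counted by C_{m−1}; m = 11 gives C_10. So R = C_10 = 16796.
P + Q + R = 58786 + 1430 + 16796 = 77012.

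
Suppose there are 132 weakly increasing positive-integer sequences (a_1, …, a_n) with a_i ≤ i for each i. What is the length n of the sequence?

Such sub-staircase sequences of length n are counted by C_n; 132 = C_6.

6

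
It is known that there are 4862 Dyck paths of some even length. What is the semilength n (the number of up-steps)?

9

Dyck paths of semilength n are counted by C_n, and C_9 = 4862.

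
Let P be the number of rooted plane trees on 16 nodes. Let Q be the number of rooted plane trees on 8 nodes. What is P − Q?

A rooted plane tree on 16 nodes has 15 edges, and such trees are counted by C_15. So P = C_15 = 9694845.
Rooted ordered (plane) trees on m nodes have m−1 edges and are counted by C_{m−1}; m = 8 gives C_7. So Q = C_7 = 429.
P − Q = 9694845 − 429 = 9694416.

9694416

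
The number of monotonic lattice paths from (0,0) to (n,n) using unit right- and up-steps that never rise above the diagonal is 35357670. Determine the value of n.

Such diagonal-avoiding paths in an n×n grid are counted by C_n, and C_16 = 35357670.

16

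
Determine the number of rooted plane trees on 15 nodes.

A rooted plane tree on 15 nodes has 14 edges, and such trees are counted by C_14.
C_14 = C(28,14)/15 = 40116600/15 = 2674440.

2674440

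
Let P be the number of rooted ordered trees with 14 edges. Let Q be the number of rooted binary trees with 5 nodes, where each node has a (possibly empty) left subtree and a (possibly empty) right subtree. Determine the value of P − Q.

A rooted plane tree with 14 edges has 15 nodes, and the count is C_14. So P = C_14 = 2674440.
There are C_n binary search tree shapes on n keys; with n = 5 that is C_5. So Q = C_5 = 42.
P − Q = 2674440 − 42 = 2674398.

2674398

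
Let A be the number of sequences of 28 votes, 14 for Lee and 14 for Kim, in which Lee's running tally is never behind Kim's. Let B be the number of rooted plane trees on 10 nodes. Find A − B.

2669578

Reading a vote for the leader as '(' and for the other as ')' turns such a sequence into a balanced string of 14 pairs, so the count is C_14. So A = C_14 = 2674440.
A rooted plane tree on 10 nodes has 9 edges, and such trees are counted by C_9. So B = C_9 = 4862.
A − B = 2674440 − 4862 = 2669578.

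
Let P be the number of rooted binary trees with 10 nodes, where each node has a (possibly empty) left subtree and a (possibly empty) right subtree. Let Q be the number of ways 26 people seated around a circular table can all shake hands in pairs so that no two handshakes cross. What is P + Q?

759696

There are C_n binary search tree shapes on n keys; with n = 10 that is C_10. So P = C_10 = 16796.
Non-crossing handshake pairings of 2n people are counted by C_n; 26 people gives n = 13. So Q = C_13 = 742900.
P + Q = 16796 + 742900 = 759696.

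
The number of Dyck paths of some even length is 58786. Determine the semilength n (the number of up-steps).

11

Dyck paths of semilength n are counted by C_n. Since C_11 = 58786, the index is 11.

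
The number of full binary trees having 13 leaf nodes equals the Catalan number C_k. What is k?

Full binary trees with 13 leaves have 13−1 = 12 internal nodes, so there are C_12 of them.

12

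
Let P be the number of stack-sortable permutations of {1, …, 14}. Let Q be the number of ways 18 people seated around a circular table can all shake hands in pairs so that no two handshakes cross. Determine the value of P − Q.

2669578

By Knuth's characterisation, the stack-sortable permutations of length 14 are the 231-avoiders, numbering C_14. So P = C_14 = 2674440.
With 18 = 2·9 people, non-crossing handshake pairings are non-crossing perfect matchings on a circle, counted by C_9. So Q = C_9 = 4862.
P − Q = 2674440 − 4862 = 2669578.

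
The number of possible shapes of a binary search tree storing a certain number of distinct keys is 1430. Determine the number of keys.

8

Binary search tree shapes on n keys are counted by C_n. The Catalan number equal to 1430 is C_8.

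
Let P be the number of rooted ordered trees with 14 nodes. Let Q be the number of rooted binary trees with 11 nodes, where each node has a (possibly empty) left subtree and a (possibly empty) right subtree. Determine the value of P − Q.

684114

A rooted plane tree on 14 nodes has 13 edges, and such trees are counted by C_13. So P = C_13 = 742900.
Binary trees (left/right distinguished) on n nodes are counted by C_n; here n = 11. So Q = C_11 = 58786.
P − Q = 742900 − 58786 = 684114.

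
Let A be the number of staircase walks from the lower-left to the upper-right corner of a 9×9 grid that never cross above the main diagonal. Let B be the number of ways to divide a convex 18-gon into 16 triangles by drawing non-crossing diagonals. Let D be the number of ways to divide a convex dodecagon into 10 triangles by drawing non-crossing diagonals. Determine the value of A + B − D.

Monotone paths in an n×n grid that stay weakly below the diagonal are counted by C_n; here n = 9. So A = C_9 = 4862.
The number of triangulations of an 18-gon is the Catalan number C_16 (index = sides − 2). So B = C_16 = 35357670.
Triangulations of a convex m-gon are counted by C_{m−2}; with m = 12 this is C_10. So D = C_10 = 16796.
A + B − D = 4862 + 35357670 − 16796 = 35345736.

35345736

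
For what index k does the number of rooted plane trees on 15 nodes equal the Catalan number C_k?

A rooted plane tree on 15 nodes has 14 edges, and such trees are counted by C_14.

14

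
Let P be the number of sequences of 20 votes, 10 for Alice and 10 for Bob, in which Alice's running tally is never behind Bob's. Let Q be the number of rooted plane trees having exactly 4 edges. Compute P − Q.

Ballot sequences with n votes each where one side never trails are Dyck words, counted by C_n; here n = 10. So P = C_10 = 16796.
A rooted plane tree with 4 edges has 5 nodes, and the count is C_4. So Q = C_4 = 14.
P − Q = 16796 − 14 = 16782.

16782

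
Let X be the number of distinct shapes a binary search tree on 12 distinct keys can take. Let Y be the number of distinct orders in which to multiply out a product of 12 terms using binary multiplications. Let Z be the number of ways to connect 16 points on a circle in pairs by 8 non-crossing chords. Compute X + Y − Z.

Rooted binary trees with 12 nodes (each child slot possibly empty) number C_12. So X = C_12 = 208012.
Parenthesizations of m factors correspond to full binary trees with m leaves, counted by C_{m−1}; m = 12 gives C_11. So Y = C_11 = 58786.
Non-crossing perfect matchings of 2n points on a circle are counted by C_n; with 16 points, n = 8. So Z = C_8 = 1430.
X + Y − Z = 208012 + 58786 − 1430 = 265368.

265368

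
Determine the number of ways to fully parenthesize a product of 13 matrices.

Parenthesizations of m factors correspond to full binary trees with m leaves, counted by C_{m−1}; m = 13 gives C_12.
C_12 = C(24,12)/13 = 2704156/13 = 208012.

208012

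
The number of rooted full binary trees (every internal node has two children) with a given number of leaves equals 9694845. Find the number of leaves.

16

Full binary trees with L leaves are counted by C_{L−1}. Since C_15 = 9694845, the index is 15.
So the index is 15, and the number of leaves is 15 + 1 = 16.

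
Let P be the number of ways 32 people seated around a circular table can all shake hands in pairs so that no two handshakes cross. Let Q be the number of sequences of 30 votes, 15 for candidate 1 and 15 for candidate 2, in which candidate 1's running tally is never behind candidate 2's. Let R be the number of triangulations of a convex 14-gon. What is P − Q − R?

Non-crossing handshake pairings of 2n people are counted by C_n; 32 people gives n = 16. So P = C_16 = 35357670.
Reading a vote for the leader as '(' and for the other as ')' turns such a sequence into a balanced string of 15 pairs, so the count is C_15. So Q = C_15 = 9694845.
Triangulations of a convex m-gon are counted by C_{m−2}; with m = 14 this is C_12. So R = C_12 = 208012.
P − Q − R = 35357670 − 9694845 − 208012 = 25454813.

25454813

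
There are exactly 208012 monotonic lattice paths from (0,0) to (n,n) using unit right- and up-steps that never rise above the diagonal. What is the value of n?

Such diagonal-avoiding paths in an n×n grid are counted by C_n, and C_12 = 208012.

12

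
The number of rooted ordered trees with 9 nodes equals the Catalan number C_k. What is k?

8

A rooted plane tree on 9 nodes has 8 edges, and such trees are counted by C_8.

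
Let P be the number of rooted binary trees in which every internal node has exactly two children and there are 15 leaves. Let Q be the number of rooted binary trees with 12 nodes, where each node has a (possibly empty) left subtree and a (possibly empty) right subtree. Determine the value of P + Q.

A full binary tree with L leaves has L−1 internal nodes and is counted by C_{L−1}; L = 15 gives C_14. So P = C_14 = 2674440.
There are C_n binary search tree shapes on n keys; with n = 12 that is C_12. So Q = C_12 = 208012.
P + Q = 2674440 + 208012 = 2882452.

2882452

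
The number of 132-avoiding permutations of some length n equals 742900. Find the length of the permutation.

13

Permutations of [n] avoiding a fixed length-3 pattern are counted by C_n. The Catalan number equal to 742900 is C_13.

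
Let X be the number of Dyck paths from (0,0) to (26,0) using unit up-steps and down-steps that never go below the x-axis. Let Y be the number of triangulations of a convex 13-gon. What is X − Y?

684114

Paths of 13 up- and 13 down-steps that never dip below the axis are Dyck paths; their count is C_13. So X = C_13 = 742900.
The number of triangulations of a 13-gon is the Catalan number C_11 (index = sides − 2). So Y = C_11 = 58786.
X − Y = 742900 − 58786 = 684114.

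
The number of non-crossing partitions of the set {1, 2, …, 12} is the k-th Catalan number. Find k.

12

The non-crossing partitions of [12] form a lattice of size C_12.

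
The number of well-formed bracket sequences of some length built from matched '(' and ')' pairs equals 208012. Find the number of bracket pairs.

12

Balanced strings of n bracket-pairs are counted by C_n; 208012 = C_12.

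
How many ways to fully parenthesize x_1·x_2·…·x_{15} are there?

Bracketing 15 factors into binary products is counted by C_{15−1} = C_14.
C_14 = C_13 · 2(2·13+1)/(13+2) = 742900 · 54/15 = 2674440.

2674440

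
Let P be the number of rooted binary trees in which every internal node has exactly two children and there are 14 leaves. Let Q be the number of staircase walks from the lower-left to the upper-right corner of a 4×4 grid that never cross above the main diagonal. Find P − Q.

742886

A full binary tree with L leaves has L−1 internal nodes and is counted by C_{L−1}; L = 14 gives C_13. So P = C_13 = 742900.
Monotone paths in an n×n grid that stay weakly below the diagonal are counted by C_n; here n = 4. So Q = C_4 = 14.
P − Q = 742900 − 14 = 742886.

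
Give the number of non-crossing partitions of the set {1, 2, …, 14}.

2674440

Non-crossing partitions of an n-element set are counted by C_n; here n = 14.
C_14 = C(28,14)/15 = 40116600/15 = 2674440.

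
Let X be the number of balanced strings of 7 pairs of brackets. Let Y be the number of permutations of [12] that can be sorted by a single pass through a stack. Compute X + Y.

208441

With 7 pairs the number of balanced bracket strings is the Catalan number C_7. So X = C_7 = 429.
Stack-sortable permutations are exactly the 231-avoiding ones, counted by C_n; here n = 12. So Y = C_12 = 208012.
X + Y = 429 + 208012 = 208441.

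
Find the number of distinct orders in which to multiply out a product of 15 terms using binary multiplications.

2674440

Ways to associate a product of 15 factors correspond to binary trees on 15 leaves, so the count is C_14.
C_14 = C(28,14)/15 = 40116600/15 = 2674440.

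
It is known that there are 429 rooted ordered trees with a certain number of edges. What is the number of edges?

7

Rooted ordered trees with n edges are counted by C_n, and C_7 = 429.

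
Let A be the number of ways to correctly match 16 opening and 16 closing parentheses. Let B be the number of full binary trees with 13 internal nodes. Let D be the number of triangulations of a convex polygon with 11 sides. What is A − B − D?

34609908

With 16 pairs the number of balanced bracket strings is the Catalan number C_16. So A = C_16 = 35357670.
The number of full binary trees on 13 internal nodes is the Catalan number C_13. So B = C_13 = 742900.
A convex 11-gon is triangulated into 9 triangles, and the number of such triangulations is the Catalan number C_{11−2} = C_9. So D = C_9 = 4862.
A − B − D = 35357670 − 742900 − 4862 = 34609908.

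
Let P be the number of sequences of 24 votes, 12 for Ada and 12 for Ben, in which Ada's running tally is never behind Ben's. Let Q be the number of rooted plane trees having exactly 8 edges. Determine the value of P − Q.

206582

Ballot sequences with n votes each where one side never trails are Dyck words, counted by C_n; here n = 12. So P = C_12 = 208012.
Rooted ordered trees with n edges are counted by C_n; here n = 8. So Q = C_8 = 1430.
P − Q = 208012 − 1430 = 206582.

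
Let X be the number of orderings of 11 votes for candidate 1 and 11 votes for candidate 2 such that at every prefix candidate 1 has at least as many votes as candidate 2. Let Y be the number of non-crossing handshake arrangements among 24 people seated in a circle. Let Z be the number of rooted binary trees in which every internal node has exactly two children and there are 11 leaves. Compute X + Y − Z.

Ballot sequences with n votes each where one side never trails are Dyck words, counted by C_n; here n = 11. So X = C_11 = 58786.
With 24 = 2·12 people, non-crossing handshake pairings are non-crossing perfect matchings on a circle, counted by C_12. So Y = C_12 = 208012.
A full binary tree with L leaves has L−1 internal nodes and is counted by C_{L−1}; L = 11 gives C_10. So Z = C_10 = 16796.
X + Y − Z = 58786 + 208012 − 16796 = 250002.

250002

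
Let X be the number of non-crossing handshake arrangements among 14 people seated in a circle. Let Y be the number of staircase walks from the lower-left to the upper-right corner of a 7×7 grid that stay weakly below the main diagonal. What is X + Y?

With 14 = 2·7 people, non-crossing handshake pairings are non-crossing perfect matchings on a circle, counted by C_7. So X = C_7 = 429.
Monotone paths in an n×n grid that stay weakly below the diagonal are counted by C_n; here n = 7. So Y = C_7 = 429.
X + Y = 429 + 429 = 858.

858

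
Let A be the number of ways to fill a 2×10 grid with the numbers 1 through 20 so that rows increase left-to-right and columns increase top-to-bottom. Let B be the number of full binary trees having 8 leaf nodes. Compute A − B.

16367

Standard Young tableaux of shape 2×n are counted by C_n; here n = 10. So A = C_10 = 16796.
Full binary trees with 8 leaves have 8−1 = 7 internal nodes, so there are C_7 of them. So B = C_7 = 429.
A − B = 16796 − 429 = 16367.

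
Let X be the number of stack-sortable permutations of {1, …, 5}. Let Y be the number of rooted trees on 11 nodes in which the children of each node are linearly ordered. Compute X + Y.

Stack-sortable permutations are exactly the 231-avoiding ones, counted by C_n; here n = 5. So X = C_5 = 42.
Rooted ordered (plane) trees on m nodes have m−1 edges and are counted by C_{m−1}; m = 11 gives C_10. So Y = C_10 = 16796.
X + Y = 42 + 16796 = 16838.

16838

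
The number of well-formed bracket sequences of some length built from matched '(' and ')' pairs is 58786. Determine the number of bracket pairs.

Balanced strings of n bracket-pairs are counted by C_n. The Catalan number equal to 58786 is C_11.

11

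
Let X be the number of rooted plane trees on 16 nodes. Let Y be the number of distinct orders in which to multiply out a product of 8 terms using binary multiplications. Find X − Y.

A rooted plane tree on 16 nodes has 15 edges, and such trees are counted by C_15. So X = C_15 = 9694845.
Parenthesizations of m factors correspond to full binary trees with m leaves, counted by C_{m−1}; m = 8 gives C_7. So Y = C_7 = 429.
X − Y = 9694845 − 429 = 9694416.

9694416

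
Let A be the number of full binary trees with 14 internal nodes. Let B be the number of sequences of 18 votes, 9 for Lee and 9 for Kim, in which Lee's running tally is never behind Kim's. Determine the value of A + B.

2679302

Full binary trees with n internal nodes are counted by C_n; here n = 14. So A = C_14 = 2674440.
Ballot sequences with n votes each where one side never trails are Dyck words, counted by C_n; here n = 9. So B = C_9 = 4862.
A + B = 2674440 + 4862 = 2679302.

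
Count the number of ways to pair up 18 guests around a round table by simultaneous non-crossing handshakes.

4862

Non-crossing handshake pairings of 2n people are counted by C_n; 18 people gives n = 9.
C_9 = C(18,9)/10 = 48620/10 = 4862.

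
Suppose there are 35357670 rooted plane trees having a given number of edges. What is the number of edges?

16

Rooted ordered trees with n edges are counted by C_n. Since C_16 = 35357670, the index is 16.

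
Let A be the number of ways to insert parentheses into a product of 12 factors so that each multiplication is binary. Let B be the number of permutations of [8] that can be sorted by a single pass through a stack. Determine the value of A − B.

57356

Bracketing 12 factors into binary products is counted by C_{12−1} = C_11. So A = C_11 = 58786.
By Knuth's characterisation, the stack-sortable permutations of length 8 are the 231-avoiders, numbering C_8. So B = C_8 = 1430.
A − B = 58786 − 1430 = 57356.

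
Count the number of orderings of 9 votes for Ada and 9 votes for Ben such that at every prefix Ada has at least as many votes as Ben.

4862

Reading a vote for the leader as '(' and for the other as ')' turns such a sequence into a balanced string of 9 pairs, so the count is C_9.
C_9 = C(18,9)/10 = 48620/10 = 4862.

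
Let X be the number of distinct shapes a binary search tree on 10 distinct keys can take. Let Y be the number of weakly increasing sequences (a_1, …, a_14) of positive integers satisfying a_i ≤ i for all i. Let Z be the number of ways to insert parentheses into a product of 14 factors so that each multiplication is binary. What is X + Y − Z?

1948336

There are C_n binary search tree shapes on n keys; with n = 10 that is C_10. So X = C_10 = 16796.
Such sub-staircase sequences of length n are counted by C_n; here n = 14. So Y = C_14 = 2674440.
Bracketing 14 factors into binary products is counted by C_{14−1} = C_13. So Z = C_13 = 742900.
X + Y − Z = 16796 + 2674440 − 742900 = 1948336.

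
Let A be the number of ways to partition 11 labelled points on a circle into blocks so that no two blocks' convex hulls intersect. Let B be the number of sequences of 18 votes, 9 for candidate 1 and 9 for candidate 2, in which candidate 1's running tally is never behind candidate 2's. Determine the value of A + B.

Non-crossing partitions of an n-element set are counted by C_n; here n = 11. So A = C_11 = 58786.
Reading a vote for the leader as '(' and for the other as ')' turns such a sequence into a balanced string of 9 pairs, so the count is C_9. So B = C_9 = 4862.
A + B = 58786 + 4862 = 63648.

63648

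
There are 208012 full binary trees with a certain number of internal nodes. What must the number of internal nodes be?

12

Full binary trees with n internal nodes are counted by C_n. Since C_12 = 208012, the index is 12.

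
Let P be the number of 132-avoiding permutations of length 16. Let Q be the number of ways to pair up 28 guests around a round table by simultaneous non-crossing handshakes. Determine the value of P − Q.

32683230

Permutations of [n] avoiding any single length-3 pattern are counted by C_n; here n = 16. So P = C_16 = 35357670.
With 28 = 2·14 people, non-crossing handshake pairings are non-crossing perfect matchings on a circle, counted by C_14. So Q = C_14 = 2674440.
P − Q = 35357670 − 2674440 = 32683230.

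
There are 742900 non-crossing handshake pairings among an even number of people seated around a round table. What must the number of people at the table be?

26

Non-crossing handshake pairings of 2n people are counted by C_n, and C_13 = 742900.
So n = 13, and there are 2n = 26 people.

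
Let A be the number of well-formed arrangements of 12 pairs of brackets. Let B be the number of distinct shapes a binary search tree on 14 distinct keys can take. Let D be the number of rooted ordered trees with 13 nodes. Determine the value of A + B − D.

A balanced arrangement of 12 bracket pairs is a Dyck word of semilength 12, so the count is C_12. So A = C_12 = 208012.
Rooted binary trees with 14 nodes (each child slot possibly empty) number C_14. So B = C_14 = 2674440.
Rooted ordered (plane) trees on m nodes have m−1 edges and are counted by C_{m−1}; m = 13 gives C_12. So D = C_12 = 208012.
A + B − D = 208012 + 2674440 − 208012 = 2674440.

2674440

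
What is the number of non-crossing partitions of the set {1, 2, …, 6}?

Non-crossing partitions of an n-element set are counted by C_n; here n = 6.
C_6 = C(12,6)/7 = 924/7 = 132.

132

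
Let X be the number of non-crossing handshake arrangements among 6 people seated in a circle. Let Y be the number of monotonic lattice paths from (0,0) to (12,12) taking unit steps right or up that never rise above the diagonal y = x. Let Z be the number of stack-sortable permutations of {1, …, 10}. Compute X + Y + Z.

224813

Non-crossing handshake pairings of 2n people are counted by C_n; 6 people gives n = 3. So X = C_3 = 5.
Monotone paths in an n×n grid that stay weakly below the diagonal are counted by C_n; here n = 12. So Y = C_12 = 208012.
Stack-sortable permutations are exactly the 231-avoiding ones, counted by C_n; here n = 10. So Z = C_10 = 16796.
X + Y + Z = 5 + 208012 + 16796 = 224813.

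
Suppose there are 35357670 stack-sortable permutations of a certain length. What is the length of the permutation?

16

Stack-sortable permutations of [n] are counted by C_n. Since C_16 = 35357670, the index is 16.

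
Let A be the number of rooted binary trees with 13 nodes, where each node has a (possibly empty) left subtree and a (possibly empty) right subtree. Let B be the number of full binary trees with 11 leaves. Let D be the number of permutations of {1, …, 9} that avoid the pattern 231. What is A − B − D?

Binary trees (left/right distinguished) on n nodes are counted by C_n; here n = 13. So A = C_13 = 742900.
Full binary trees with 11 leaves have 11−1 = 10 internal nodes, so there are C_10 of them. So B = C_10 = 16796.
For any fixed pattern of length 3, the pattern-avoiding permutations of [9] number C_9. So D = C_9 = 4862.
A − B − D = 742900 − 16796 − 4862 = 721242.

721242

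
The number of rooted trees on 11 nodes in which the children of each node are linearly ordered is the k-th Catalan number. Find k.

Rooted ordered (plane) trees on m nodes have m−1 edges and are counted by C_{m−1}; m = 11 gives C_10.

10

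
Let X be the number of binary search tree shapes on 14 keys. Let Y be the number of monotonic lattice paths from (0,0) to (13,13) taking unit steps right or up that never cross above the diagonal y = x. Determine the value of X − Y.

There are C_n binary search tree shapes on n keys; with n = 14 that is C_14. So X = C_14 = 2674440.
Sub-diagonal monotone paths from (0,0) to (13,13) biject with Dyck paths of semilength 13, giving C_13. So Y = C_13 = 742900.
X − Y = 2674440 − 742900 = 1931540.

1931540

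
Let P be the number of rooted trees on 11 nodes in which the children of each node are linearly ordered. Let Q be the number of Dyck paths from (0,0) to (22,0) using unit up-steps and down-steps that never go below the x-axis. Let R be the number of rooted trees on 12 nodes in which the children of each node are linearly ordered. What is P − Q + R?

16796

A rooted plane tree on 11 nodes has 10 edges, and such trees are counted by C_10. So P = C_10 = 16796.
Paths of 11 up- and 11 down-steps that never dip below the axis are Dyck paths; their count is C_11. So Q = C_11 = 58786.
Rooted ordered (plane) trees on m nodes have m−1 edges and are counted by C_{m−1}; m = 12 gives C_11. So R = C_11 = 58786.
P − Q + R = 16796 − 58786 + 58786 = 16796.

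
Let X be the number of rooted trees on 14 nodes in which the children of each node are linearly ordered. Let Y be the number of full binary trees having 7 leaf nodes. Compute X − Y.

742768

A rooted plane tree on 14 nodes has 13 edges, and such trees are counted by C_13. So X = C_13 = 742900.
Full binary trees with 7 leaves have 7−1 = 6 internal nodes, so there are C_6 of them. So Y = C_6 = 132.
X − Y = 742900 − 132 = 742768.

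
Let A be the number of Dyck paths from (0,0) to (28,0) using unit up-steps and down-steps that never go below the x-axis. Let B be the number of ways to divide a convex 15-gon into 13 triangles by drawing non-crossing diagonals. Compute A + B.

Dyck paths of semilength n (length 2n) are counted by C_n; here n = 14. So A = C_14 = 2674440.
A convex 15-gon is triangulated into 13 triangles, and the number of such triangulations is the Catalan number C_{15−2} = C_13. So B = C_13 = 742900.
A + B = 2674440 + 742900 = 3417340.

3417340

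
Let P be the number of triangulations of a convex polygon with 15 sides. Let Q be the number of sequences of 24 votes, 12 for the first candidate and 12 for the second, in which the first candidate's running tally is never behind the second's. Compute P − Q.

A convex 15-gon is triangulated into 13 triangles, and the number of such triangulations is the Catalan number C_{15−2} = C_13. So P = C_13 = 742900.
Reading a vote for the leader as '(' and for the other as ')' turns such a sequence into a balanced string of 12 pairs, so the count is C_12. So Q = C_12 = 208012.
P − Q = 742900 − 208012 = 534888.

534888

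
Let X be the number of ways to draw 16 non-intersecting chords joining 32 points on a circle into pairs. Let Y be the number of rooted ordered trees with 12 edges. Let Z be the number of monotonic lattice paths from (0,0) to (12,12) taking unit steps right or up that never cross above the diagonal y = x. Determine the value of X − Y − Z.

34941646

Non-crossing perfect matchings of 2n points on a circle are counted by C_n; with 32 points, n = 16. So X = C_16 = 35357670.
A rooted plane tree with 12 edges has 13 nodes, and the count is C_12. So Y = C_12 = 208012.
Sub-diagonal monotone paths from (0,0) to (12,12) biject with Dyck paths of semilength 12, giving C_12. So Z = C_12 = 208012.
X − Y − Z = 35357670 − 208012 − 208012 = 34941646.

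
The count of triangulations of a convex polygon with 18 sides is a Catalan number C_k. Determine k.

16

Triangulations of a convex m-gon are counted by C_{m−2}; with m = 18 this is C_16.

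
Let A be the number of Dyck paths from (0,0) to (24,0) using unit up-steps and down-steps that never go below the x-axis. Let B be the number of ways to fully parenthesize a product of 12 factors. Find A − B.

149226

A Dyck path with 12 up-steps and 12 down-steps has semilength 12, so there are C_12 of them. So A = C_12 = 208012.
Bracketing 12 factors into binary products is counted by C_{12−1} = C_11. So B = C_11 = 58786.
A − B = 208012 − 58786 = 149226.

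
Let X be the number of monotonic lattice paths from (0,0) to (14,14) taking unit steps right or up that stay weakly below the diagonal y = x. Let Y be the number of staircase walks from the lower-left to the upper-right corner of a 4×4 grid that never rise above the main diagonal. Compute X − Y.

Monotone paths in an n×n grid that stay weakly below the diagonal are counted by C_n; here n = 14. So X = C_14 = 2674440.
Sub-diagonal monotone paths from (0,0) to (4,4) biject with Dyck paths of semilength 4, giving C_4. So Y = C_4 = 14.
X − Y = 2674440 − 14 = 2674426.

2674426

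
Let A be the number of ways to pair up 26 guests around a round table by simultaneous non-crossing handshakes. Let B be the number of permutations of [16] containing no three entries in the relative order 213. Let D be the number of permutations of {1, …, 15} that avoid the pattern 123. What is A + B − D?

Non-crossing handshake pairings of 2n people are counted by C_n; 26 people gives n = 13. So A = C_13 = 742900.
Permutations of [n] avoiding any single length-3 pattern are counted by C_n; here n = 16. So B = C_16 = 35357670.
Permutations of [n] avoiding any single length-3 pattern are counted by C_n; here n = 15. So D = C_15 = 9694845.
A + B − D = 742900 + 35357670 − 9694845 = 26405725.

26405725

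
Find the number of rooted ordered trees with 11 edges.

58786

A rooted plane tree with 11 edges has 12 nodes, and the count is C_11.
C_11 = C_10 · 2(2·10+1)/(10+2) = 16796 · 42/12 = 58786.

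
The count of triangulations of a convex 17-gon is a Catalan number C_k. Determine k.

15

The number of triangulations of a 17-gon is the Catalan number C_15 (index = sides − 2).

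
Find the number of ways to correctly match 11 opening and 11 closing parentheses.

58786

A balanced arrangement of 11 bracket pairs is a Dyck word of semilength 11, so the count is C_11.
C_11 = C_10 · 2(2·10+1)/(10+2) = 16796 · 42/12 = 58786.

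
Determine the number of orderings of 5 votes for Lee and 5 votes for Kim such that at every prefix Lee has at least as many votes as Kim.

42

Ballot sequences with n votes each where one side never trails are Dyck words, counted by C_n; here n = 5.
C_5 = C_4 · 2(2·4+1)/(4+2) = 14 · 18/6 = 42.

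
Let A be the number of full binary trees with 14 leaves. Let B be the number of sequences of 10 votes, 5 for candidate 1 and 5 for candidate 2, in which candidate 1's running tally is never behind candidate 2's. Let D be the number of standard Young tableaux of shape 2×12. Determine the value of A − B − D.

A full binary tree with L leaves has L−1 internal nodes and is counted by C_{L−1}; L = 14 gives C_13. So A = C_13 = 742900.
Ballot sequences with n votes each where one side never trails are Dyck words, counted by C_n; here n = 5. So B = C_5 = 42.
By the hook-length formula (or a Dyck-path bijection), SYT of shape 2×12 number C_12. So D = C_12 = 208012.
A − B − D = 742900 − 42 − 208012 = 534846.

534846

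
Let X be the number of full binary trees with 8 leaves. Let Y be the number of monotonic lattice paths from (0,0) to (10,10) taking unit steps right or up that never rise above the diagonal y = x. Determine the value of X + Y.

17225

A full binary tree with L leaves has L−1 internal nodes and is counted by C_{L−1}; L = 8 gives C_7. So X = C_7 = 429.
Sub-diagonal monotone paths from (0,0) to (10,10) biject with Dyck paths of semilength 10, giving C_10. So Y = C_10 = 16796.
X + Y = 429 + 16796 = 17225.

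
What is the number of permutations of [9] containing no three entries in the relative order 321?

4862

Permutations of [n] avoiding any single length-3 pattern are counted by C_n; here n = 9.
C_9 = C(18,9)/10 = 48620/10 = 4862.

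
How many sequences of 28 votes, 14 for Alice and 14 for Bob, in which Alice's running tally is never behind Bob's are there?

Reading a vote for the leader as '(' and for the other as ')' turns such a sequence into a balanced string of 14 pairs, so the count is C_14.
C_14 = C(28,14)/15 = 40116600/15 = 2674440.

2674440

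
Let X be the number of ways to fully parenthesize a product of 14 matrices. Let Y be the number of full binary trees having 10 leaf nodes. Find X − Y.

Bracketing 14 factors into binary products is counted by C_{14−1} = C_13. So X = C_13 = 742900.
A full binary tree with L leaves has L−1 internal nodes and is counted by C_{L−1}; L = 10 gives C_9. So Y = C_9 = 4862.
X − Y = 742900 − 4862 = 738038.

738038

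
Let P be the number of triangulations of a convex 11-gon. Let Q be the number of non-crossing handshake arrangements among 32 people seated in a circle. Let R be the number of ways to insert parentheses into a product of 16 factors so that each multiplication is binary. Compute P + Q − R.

Triangulations of a convex m-gon are counted by C_{m−2}; with m = 11 this is C_9. So P = C_9 = 4862.
With 32 = 2·16 people, non-crossing handshake pairings are non-crossing perfect matchings on a circle, counted by C_16. So Q = C_16 = 35357670.
Bracketing 16 factors into binary products is counted by C_{16−1} = C_15. So R = C_15 = 9694845.
P + Q − R = 4862 + 35357670 − 9694845 = 25667687.

25667687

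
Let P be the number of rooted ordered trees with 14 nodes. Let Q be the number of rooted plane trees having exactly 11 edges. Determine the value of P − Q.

684114

Rooted ordered (plane) trees on m nodes have m−1 edges and are counted by C_{m−1}; m = 14 gives C_13. So P = C_13 = 742900.
Rooted ordered trees with n edges are counted by C_n; here n = 11. So Q = C_11 = 58786.
P − Q = 742900 − 58786 = 684114.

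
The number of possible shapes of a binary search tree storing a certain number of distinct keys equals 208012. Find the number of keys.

12

Binary search tree shapes on n keys are counted by C_n, and C_12 = 208012.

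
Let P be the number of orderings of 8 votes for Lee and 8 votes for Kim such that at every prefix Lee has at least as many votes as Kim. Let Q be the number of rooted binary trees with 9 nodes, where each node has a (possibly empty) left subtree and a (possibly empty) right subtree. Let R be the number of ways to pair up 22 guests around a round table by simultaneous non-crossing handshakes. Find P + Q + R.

Ballot sequences with n votes each where one side never trails are Dyck words, counted by C_n; here n = 8. So P = C_8 = 1430.
Rooted binary trees with 9 nodes (each child slot possibly empty) number C_9. So Q = C_9 = 4862.
Non-crossing handshake pairings of 2n people are counted by C_n; 22 people gives n = 11. So R = C_11 = 58786.
P + Q + R = 1430 + 4862 + 58786 = 65078.

65078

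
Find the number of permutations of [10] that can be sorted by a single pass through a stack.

16796

By Knuth's characterisation, the stack-sortable permutations of length 10 are the 231-avoiders, numbering C_10.
C_10 = C(20,10)/11 = 184756/11 = 16796.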